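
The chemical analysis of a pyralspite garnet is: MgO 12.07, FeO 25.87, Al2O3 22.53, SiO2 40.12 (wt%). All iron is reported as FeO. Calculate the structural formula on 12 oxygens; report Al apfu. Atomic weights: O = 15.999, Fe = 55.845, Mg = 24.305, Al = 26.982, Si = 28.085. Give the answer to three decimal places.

1.995 Al apfu

12.07 wt% MgO ÷ 40.304 g/mol = 0.29947 mol, giving 0.29947 Mg and 0.29947 O.
25.87 wt% FeO ÷ 71.844 g/mol = 0.36009 mol, giving 0.36009 Fe and 0.36009 O.
22.53 wt% Al2O3 ÷ 101.961 g/mol = 0.22097 mol, giving 0.44194 Al and 0.66291 O.
40.12 wt% SiO2 ÷ 60.083 g/mol = 0.66774 mol, giving 0.66774 Si and 1.33548 O.
Oxygen sums to 2.65795; scaling by 12/2.65795 = 4.51476 puts the formula on 12 O.
Al: 0.44194 × 4.51476 = 1.995 atoms per formula unit.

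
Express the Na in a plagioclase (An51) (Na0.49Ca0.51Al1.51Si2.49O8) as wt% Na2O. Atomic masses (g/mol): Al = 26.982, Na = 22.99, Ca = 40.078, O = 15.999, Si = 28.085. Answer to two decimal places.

5.62 wt%

Molar mass of Na0.49Ca0.51Al1.51Si2.49O8 = 0.49·22.99 + 0.51·40.078 + 1.51·26.982 + 2.49·28.085 + 8·15.999 = 270.371 g/mol.
Each formula unit contains 0.49 Na, equivalent to 0.49/2 = 0.2450 mol Na2O.
M(Na2O) = 2×22.99 + 1×15.999 = 61.979 g/mol.
Mass of Na2O per formula unit = 0.2450 × 61.979 = 15.185 g.
Na2O wt% = 15.185 / 270.371 × 100 = 5.62%.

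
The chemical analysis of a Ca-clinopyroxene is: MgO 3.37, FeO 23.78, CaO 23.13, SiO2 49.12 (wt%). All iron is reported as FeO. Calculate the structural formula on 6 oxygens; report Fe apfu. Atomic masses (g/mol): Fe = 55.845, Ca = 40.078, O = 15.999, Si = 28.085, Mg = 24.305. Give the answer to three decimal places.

0.807 Fe apfu

MgO: 3.37/40.304 = 0.08361 mol → 0.08361 mol Mg, 0.08361 mol O.
FeO: 23.78/71.844 = 0.33099 mol → 0.33099 mol Fe, 0.33099 mol O.
CaO: 23.13/56.077 = 0.41247 mol → 0.41247 mol Ca, 0.41247 mol O.
SiO2: 49.12/60.083 = 0.81754 mol → 0.81754 mol Si, 1.63508 mol O.
Total oxygen = 2.46215 mol. Normalization factor = 6/2.46215 = 2.43689.
Fe per 6 O = 0.33099 × 2.43689 = 0.807.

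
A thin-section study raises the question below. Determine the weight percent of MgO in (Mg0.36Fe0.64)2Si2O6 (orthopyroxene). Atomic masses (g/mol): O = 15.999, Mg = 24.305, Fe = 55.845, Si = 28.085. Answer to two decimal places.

12.03 wt%

M((Mg0.36Fe0.64)2Si2O6) = 241.145 g/mol; M(MgO) = 40.304 g/mol.
Moles MgO per formula unit = 0.72 Mg ÷ 1 = 0.7200.
MgO fraction = (0.7200 × 40.304) / 241.145 = 29.019/241.145 = 0.1203.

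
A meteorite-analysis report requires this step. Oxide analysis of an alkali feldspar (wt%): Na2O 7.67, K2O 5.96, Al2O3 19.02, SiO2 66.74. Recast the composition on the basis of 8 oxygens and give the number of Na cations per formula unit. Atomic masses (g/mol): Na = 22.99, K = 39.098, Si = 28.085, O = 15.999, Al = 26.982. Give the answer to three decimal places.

Na2O (M=61.979): mol = 0.12375; Na = 0.24750, O = 0.12375.
K2O (M=94.195): mol = 0.06327; K = 0.12654, O = 0.06327.
Al2O3 (M=101.961): mol = 0.18654; Al = 0.37308, O = 0.55962.
SiO2 (M=60.083): mol = 1.11080; Si = 1.11080, O = 2.22160.
ΣO = 2.96824; factor = 8/ΣO = 2.69520.
Na apfu = 0.24750 × 2.69520 = 0.667.

0.667 Na apfu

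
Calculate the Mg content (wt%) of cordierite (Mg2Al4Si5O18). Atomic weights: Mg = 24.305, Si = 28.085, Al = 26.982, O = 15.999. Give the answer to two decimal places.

8.31 wt%

M(Mg2Al4Si5O18) = 584.945 g/mol.
Mg contributes 2 × 24.305 = 48.610 g per mole.
48.610/584.945 = 0.0831 → 8.31%.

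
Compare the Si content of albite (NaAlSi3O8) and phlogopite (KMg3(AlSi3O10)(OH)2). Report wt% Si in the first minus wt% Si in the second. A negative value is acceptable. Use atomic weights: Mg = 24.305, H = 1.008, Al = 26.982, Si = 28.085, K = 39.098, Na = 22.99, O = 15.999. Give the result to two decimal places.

11.94 percentage points

First mineral: 84.255 g Si in 262.219 g formula = 32.13 wt% Si.
Second mineral: 84.255 g Si in 417.254 g formula = 20.19 wt% Si.
32.13% − 20.19% gives a difference of 11.94 percentage points.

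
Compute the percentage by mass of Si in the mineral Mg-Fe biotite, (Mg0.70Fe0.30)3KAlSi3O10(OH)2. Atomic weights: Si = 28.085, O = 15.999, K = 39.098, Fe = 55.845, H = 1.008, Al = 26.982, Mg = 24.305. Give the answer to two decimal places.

Molar mass of (Mg0.70Fe0.30)3KAlSi3O10(OH)2: 2.10*24.305 + 0.90*55.845 + 1*39.098 + 1*26.982 + 3*28.085 + 12*15.999 + 2*1.008 = 445.640 g/mol.
Mass of Si per formula unit: 3 × 28.085 = 84.255 g.
Weight fraction Si = 84.255 / 445.640 = 0.1891.

18.91 mass %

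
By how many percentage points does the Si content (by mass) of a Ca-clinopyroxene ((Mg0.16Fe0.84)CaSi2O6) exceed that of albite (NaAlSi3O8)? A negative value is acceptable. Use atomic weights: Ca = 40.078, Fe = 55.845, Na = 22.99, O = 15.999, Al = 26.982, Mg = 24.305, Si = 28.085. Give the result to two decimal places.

-9.02 percentage points

Si in (Mg0.16Fe0.84)CaSi2O6: molar mass 243.041 g/mol; 2×28.085 = 56.170 g → 23.11 wt%.
Si in NaAlSi3O8: molar mass 262.219 g/mol; 3×28.085 = 84.255 g → 32.13 wt%.
Difference = 23.11 − 32.13 = -9.02 percentage points.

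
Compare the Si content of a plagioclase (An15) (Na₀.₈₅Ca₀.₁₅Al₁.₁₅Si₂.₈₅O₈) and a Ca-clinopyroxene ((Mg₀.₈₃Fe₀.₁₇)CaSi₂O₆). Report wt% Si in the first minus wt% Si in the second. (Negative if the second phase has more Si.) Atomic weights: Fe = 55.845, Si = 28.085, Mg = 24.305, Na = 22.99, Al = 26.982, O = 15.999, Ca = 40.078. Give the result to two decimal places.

First mineral: 80.042 g Si in 264.617 g formula = 30.25 wt% Si.
Second mineral: 56.170 g Si in 221.909 g formula = 25.31 wt% Si.
30.25% − 25.31% gives a difference of 4.94 percentage points.

4.94 percentage points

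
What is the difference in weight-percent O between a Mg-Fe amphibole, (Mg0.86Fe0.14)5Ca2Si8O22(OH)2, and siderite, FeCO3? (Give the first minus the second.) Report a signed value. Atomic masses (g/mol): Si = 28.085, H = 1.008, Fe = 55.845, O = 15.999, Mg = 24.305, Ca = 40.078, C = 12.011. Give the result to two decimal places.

M((Mg0.86Fe0.14)5Ca2Si8O22(OH)2) = 834.431 g/mol, so wt% O = 383.976/834.431 × 100 = 46.02%.
M(FeCO3) = 115.853 g/mol, so wt% O = 47.997/115.853 × 100 = 41.43%.
46.02 − 41.43 = 4.59 pp.

4.59 percentage points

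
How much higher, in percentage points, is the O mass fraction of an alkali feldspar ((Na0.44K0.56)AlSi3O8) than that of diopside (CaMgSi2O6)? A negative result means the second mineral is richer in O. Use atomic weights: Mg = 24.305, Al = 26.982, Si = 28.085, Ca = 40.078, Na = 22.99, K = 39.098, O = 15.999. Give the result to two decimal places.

2.86 percentage points

O in (Na0.44K0.56)AlSi3O8: molar mass 271.239 g/mol; 8×15.999 = 127.992 g → 47.19 wt%.
O in CaMgSi2O6: molar mass 216.547 g/mol; 6×15.999 = 95.994 g → 44.33 wt%.
Difference = 47.19 − 44.33 = 2.86 percentage points.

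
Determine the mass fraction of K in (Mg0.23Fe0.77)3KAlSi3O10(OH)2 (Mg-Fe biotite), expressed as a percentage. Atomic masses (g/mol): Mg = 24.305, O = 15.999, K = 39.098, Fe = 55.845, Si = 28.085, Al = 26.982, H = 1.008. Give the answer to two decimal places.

7.98 wt%

Molar mass of (Mg0.23Fe0.77)3KAlSi3O10(OH)2: 0.69·24.305 + 2.31·55.845 + 1·39.098 + 1·26.982 + 3·28.085 + 12·15.999 + 2·1.008 = 490.111 g/mol.
Mass of K per formula unit: 1 × 39.098 = 39.098 g.
Weight fraction K = 39.098 / 490.111 = 0.0798.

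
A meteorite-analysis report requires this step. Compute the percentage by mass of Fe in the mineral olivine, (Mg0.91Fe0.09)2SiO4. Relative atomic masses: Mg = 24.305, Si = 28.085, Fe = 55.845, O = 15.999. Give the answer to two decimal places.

6.87 wt%

Molar mass of (Mg0.91Fe0.09)2SiO4: 1.82×24.305 + 0.18×55.845 + 1×28.085 + 4×15.999 = 146.368 g/mol.
Mass of Fe per formula unit: 0.18 × 55.845 = 10.052 g.
Weight fraction Fe = 10.052 / 146.368 = 0.0687.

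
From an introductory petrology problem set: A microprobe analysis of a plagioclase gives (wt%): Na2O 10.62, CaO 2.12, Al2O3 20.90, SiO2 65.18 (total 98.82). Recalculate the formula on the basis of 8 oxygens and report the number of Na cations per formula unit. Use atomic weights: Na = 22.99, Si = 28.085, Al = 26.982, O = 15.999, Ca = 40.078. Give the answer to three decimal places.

0.916 Na apfu

10.62 wt% Na2O ÷ 61.979 g/mol = 0.17135 mol, giving 0.34270 Na and 0.17135 O.
2.12 wt% CaO ÷ 56.077 g/mol = 0.03781 mol, giving 0.03781 Ca and 0.03781 O.
20.90 wt% Al2O3 ÷ 101.961 g/mol = 0.20498 mol, giving 0.40996 Al and 0.61494 O.
65.18 wt% SiO2 ÷ 60.083 g/mol = 1.08483 mol, giving 1.08483 Si and 2.16966 O.
Oxygen sums to 2.99376; scaling by 8/2.99376 = 2.67222 puts the formula on 8 O.
Na: 0.34270 × 2.67222 = 0.916 atoms per formula unit.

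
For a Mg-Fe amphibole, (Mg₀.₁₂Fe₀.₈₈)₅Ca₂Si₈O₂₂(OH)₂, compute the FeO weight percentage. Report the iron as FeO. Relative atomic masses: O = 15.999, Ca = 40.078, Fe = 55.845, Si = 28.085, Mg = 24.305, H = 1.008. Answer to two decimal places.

33.24 wt%

M((Mg₀.₁₂Fe₀.₈₈)₅Ca₂Si₈O₂₂(OH)₂) = 951.129 g/mol; M(FeO) = 71.844 g/mol.
Moles FeO per formula unit = 4.40 Fe ÷ 1 = 4.4000.
FeO fraction = (4.4000 × 71.844) / 951.129 = 316.114/951.129 = 0.3324.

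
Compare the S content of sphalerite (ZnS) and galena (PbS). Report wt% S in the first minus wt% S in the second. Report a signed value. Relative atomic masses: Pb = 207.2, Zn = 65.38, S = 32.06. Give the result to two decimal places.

First mineral: 32.060 g S in 97.440 g formula = 32.90 wt% S.
Second mineral: 32.060 g S in 239.260 g formula = 13.40 wt% S.
32.90% − 13.40% gives a difference of 19.50 percentage points.

19.50 percentage points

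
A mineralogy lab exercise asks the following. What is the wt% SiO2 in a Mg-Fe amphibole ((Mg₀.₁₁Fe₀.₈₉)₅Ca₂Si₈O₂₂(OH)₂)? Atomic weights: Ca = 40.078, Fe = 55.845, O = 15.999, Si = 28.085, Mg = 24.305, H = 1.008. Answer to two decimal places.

50.45 wt%

Formula mass = 952.706 g/mol.
8 Si → 8.0000 mol SiO2 per formula unit; M(SiO2) = 60.083, so SiO2 mass = 480.664 g.
480.664/952.706 × 100 = 50.45 wt%.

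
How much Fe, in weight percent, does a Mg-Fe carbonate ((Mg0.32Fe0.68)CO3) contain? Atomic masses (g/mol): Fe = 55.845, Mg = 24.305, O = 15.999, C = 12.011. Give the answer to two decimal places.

Formula mass = 0.32*24.305 + 0.68*55.845 + 1*12.011 + 3*15.999 = 105.760 g/mol, of which 37.975 g is Fe.
So Fe makes up 37.975/105.760 = 0.3591 of the mass, i.e. 35.91%.

35.91 weight percent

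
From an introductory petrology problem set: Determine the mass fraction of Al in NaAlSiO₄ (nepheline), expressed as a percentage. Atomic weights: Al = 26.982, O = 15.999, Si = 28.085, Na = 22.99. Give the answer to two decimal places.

18.99 weight percent

Molar mass of NaAlSiO₄: 1·22.99 + 1·26.982 + 1·28.085 + 4·15.999 = 142.053 g/mol.
Mass of Al per formula unit: 1 × 26.982 = 26.982 g.
Weight fraction Al = 26.982 / 142.053 = 0.1899.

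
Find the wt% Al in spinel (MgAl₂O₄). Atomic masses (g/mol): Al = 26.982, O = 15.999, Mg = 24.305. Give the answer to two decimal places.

Molar mass of MgAl₂O₄: 1×24.305 + 2×26.982 + 4×15.999 = 142.265 g/mol.
Mass of Al per formula unit: 2 × 26.982 = 53.964 g.
Weight fraction Al = 53.964 / 142.265 = 0.3793.

37.93 weight percent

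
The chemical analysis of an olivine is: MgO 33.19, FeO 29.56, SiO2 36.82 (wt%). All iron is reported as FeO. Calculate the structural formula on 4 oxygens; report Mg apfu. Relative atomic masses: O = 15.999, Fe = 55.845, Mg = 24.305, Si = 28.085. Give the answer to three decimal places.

1.339 Mg apfu

33.19 wt% MgO ÷ 40.304 g/mol = 0.82349 mol, giving 0.82349 Mg and 0.82349 O.
29.56 wt% FeO ÷ 71.844 g/mol = 0.41145 mol, giving 0.41145 Fe and 0.41145 O.
36.82 wt% SiO2 ÷ 60.083 g/mol = 0.61282 mol, giving 0.61282 Si and 1.22564 O.
Oxygen sums to 2.46058; scaling by 4/2.46058 = 1.62563 puts the formula on 4 O.
Mg: 0.82349 × 1.62563 = 1.339 atoms per formula unit.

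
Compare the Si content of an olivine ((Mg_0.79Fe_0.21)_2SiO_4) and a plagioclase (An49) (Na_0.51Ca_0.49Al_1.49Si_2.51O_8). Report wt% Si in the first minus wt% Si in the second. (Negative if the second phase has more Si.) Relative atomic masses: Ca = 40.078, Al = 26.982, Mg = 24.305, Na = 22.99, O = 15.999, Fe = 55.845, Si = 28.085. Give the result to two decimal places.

Si in (Mg_0.79Fe_0.21)_2SiO_4: molar mass 153.938 g/mol; 1×28.085 = 28.085 g → 18.24 wt%.
Si in Na_0.51Ca_0.49Al_1.49Si_2.51O_8: molar mass 270.052 g/mol; 2.51×28.085 = 70.493 g → 26.10 wt%.
Difference = 18.24 − 26.10 = -7.86 percentage points.

-7.86 percentage points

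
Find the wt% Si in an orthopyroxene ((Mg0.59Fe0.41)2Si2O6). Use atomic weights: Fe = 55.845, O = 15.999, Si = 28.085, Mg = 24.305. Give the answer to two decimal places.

Formula mass = 1.18*24.305 + 0.82*55.845 + 2*28.085 + 6*15.999 = 226.637 g/mol, of which 56.170 g is Si.
So Si makes up 56.170/226.637 = 0.2478 of the mass, i.e. 24.78%.

24.78 weight percent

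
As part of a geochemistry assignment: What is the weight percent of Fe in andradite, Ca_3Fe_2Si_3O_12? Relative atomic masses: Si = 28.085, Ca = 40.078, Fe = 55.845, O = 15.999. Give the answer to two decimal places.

M(Ca_3Fe_2Si_3O_12) = 508.167 g/mol.
Fe contributes 2 × 55.845 = 111.690 g per mole.
111.690/508.167 = 0.2198 → 21.98%.

21.98 mass %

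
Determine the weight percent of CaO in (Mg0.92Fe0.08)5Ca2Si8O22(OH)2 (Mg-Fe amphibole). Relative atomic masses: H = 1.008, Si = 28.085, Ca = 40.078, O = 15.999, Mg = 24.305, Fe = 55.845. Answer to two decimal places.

Molar mass of (Mg0.92Fe0.08)5Ca2Si8O22(OH)2 = 4.60·24.305 + 0.40·55.845 + 2·40.078 + 8·28.085 + 24·15.999 + 2·1.008 = 824.969 g/mol.
Each formula unit contains 2 Ca, equivalent to 2/1 = 2.0000 mol CaO.
M(CaO) = 1×40.078 + 1×15.999 = 56.077 g/mol.
Mass of CaO per formula unit = 2.0000 × 56.077 = 112.154 g.
CaO wt% = 112.154 / 824.969 × 100 = 13.59%.

13.59 wt%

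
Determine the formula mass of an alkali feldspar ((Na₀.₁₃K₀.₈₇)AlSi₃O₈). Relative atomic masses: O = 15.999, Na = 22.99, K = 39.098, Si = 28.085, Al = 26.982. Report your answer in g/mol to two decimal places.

276.23 g/mol

Na: 0.13 × 22.99 = 2.9887
K: 0.87 × 39.098 = 34.0153
Al: 1 × 26.982 = 26.9820
Si: 3 × 28.085 = 84.2550
O: 8 × 15.999 = 127.9920
Summing the contributions gives the formula mass.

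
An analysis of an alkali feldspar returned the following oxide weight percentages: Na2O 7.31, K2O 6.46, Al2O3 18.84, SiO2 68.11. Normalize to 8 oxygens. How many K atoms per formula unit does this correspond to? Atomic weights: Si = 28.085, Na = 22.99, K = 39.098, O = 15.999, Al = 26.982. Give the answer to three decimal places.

0.365 K apfu

Na2O: 7.31/61.979 = 0.11794 mol → 0.23588 mol Na, 0.11794 mol O.
K2O: 6.46/94.195 = 0.06858 mol → 0.13716 mol K, 0.06858 mol O.
Al2O3: 18.84/101.961 = 0.18478 mol → 0.36956 mol Al, 0.55434 mol O.
SiO2: 68.11/60.083 = 1.13360 mol → 1.13360 mol Si, 2.26720 mol O.
Total oxygen = 3.00806 mol. Normalization factor = 8/3.00806 = 2.65952.
K per 8 O = 0.13716 × 2.65952 = 0.365.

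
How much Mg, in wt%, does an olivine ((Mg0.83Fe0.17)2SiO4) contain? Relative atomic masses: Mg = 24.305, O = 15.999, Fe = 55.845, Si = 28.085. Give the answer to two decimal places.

26.65 wt%

M((Mg0.83Fe0.17)2SiO4) = 151.415 g/mol.
Mg contributes 1.66 × 24.305 = 40.346 g per mole.
40.346/151.415 = 0.2665 → 26.65%.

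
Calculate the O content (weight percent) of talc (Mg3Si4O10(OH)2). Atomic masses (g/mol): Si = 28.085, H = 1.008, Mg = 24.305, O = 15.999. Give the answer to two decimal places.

50.62 weight percent

Molar mass of Mg3Si4O10(OH)2: 3·24.305 + 4·28.085 + 12·15.999 + 2·1.008 = 379.259 g/mol.
Mass of O per formula unit: 12 × 15.999 = 191.988 g.
Weight fraction O = 191.988 / 379.259 = 0.5062.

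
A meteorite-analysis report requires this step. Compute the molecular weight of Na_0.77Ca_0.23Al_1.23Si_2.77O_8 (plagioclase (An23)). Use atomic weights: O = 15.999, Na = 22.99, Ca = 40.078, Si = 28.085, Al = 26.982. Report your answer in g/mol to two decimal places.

265.90 g/mol

The formula mass is the sum 0.77·22.99 + 0.23·40.078 + 1.23·26.982 + 2.77·28.085 + 8·15.999.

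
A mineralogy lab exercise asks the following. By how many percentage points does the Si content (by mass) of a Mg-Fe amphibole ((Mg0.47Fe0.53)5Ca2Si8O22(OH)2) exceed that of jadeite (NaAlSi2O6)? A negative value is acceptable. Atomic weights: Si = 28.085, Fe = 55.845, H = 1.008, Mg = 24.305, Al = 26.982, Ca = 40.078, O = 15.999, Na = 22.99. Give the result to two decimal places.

M((Mg0.47Fe0.53)5Ca2Si8O22(OH)2) = 895.934 g/mol, so wt% Si = 224.680/895.934 × 100 = 25.08%.
M(NaAlSi2O6) = 202.136 g/mol, so wt% Si = 56.170/202.136 × 100 = 27.79%.
25.08 − 27.79 = -2.71 pp.

-2.71 percentage points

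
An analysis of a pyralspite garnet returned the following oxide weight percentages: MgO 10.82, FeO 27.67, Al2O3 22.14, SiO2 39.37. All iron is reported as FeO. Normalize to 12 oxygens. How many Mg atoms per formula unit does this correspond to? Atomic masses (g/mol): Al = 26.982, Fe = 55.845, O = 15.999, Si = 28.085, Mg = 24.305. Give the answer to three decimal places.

1.232 Mg apfu

10.82 wt% MgO ÷ 40.304 g/mol = 0.26846 mol, giving 0.26846 Mg and 0.26846 O.
27.67 wt% FeO ÷ 71.844 g/mol = 0.38514 mol, giving 0.38514 Fe and 0.38514 O.
22.14 wt% Al2O3 ÷ 101.961 g/mol = 0.21714 mol, giving 0.43428 Al and 0.65142 O.
39.37 wt% SiO2 ÷ 60.083 g/mol = 0.65526 mol, giving 0.65526 Si and 1.31052 O.
Oxygen sums to 2.61554; scaling by 12/2.61554 = 4.58796 puts the formula on 12 O.
Mg: 0.26846 × 4.58796 = 1.232 atoms per formula unit.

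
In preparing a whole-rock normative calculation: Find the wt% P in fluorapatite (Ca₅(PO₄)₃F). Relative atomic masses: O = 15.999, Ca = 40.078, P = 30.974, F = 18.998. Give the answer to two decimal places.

18.43 mass %

M(Ca₅(PO₄)₃F) = 504.298 g/mol.
P contributes 3 × 30.974 = 92.922 g per mole.
92.922/504.298 = 0.1843 → 18.43%.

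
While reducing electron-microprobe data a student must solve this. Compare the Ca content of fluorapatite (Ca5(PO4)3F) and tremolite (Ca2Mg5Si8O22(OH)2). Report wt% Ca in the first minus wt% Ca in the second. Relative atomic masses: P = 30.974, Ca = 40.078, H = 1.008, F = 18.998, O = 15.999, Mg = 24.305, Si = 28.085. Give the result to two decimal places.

M(Ca5(PO4)3F) = 504.298 g/mol, so wt% Ca = 200.390/504.298 × 100 = 39.74%.
M(Ca2Mg5Si8O22(OH)2) = 812.353 g/mol, so wt% Ca = 80.156/812.353 × 100 = 9.87%.
39.74 − 9.87 = 29.87 pp.

29.87 percentage points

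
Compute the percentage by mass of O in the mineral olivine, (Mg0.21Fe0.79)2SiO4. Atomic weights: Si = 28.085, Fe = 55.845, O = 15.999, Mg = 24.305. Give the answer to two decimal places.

33.59 weight percent

Molar mass of (Mg0.21Fe0.79)2SiO4: 0.42×24.305 + 1.58×55.845 + 1×28.085 + 4×15.999 = 190.524 g/mol.
Mass of O per formula unit: 4 × 15.999 = 63.996 g.
Weight fraction O = 63.996 / 190.524 = 0.3359.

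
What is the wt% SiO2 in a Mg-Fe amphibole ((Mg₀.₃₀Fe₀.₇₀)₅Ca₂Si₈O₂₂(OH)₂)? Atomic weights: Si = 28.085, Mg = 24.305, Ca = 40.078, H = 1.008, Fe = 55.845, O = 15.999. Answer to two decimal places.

M((Mg₀.₃₀Fe₀.₇₀)₅Ca₂Si₈O₂₂(OH)₂) = 922.743 g/mol; M(SiO2) = 60.083 g/mol.
Moles SiO2 per formula unit = 8 Si ÷ 1 = 8.0000.
SiO2 fraction = (8.0000 × 60.083) / 922.743 = 480.664/922.743 = 0.5209.

52.09 wt%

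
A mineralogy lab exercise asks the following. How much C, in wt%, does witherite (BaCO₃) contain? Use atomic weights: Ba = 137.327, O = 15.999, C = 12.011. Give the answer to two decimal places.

Molar mass of BaCO₃: 1×137.327 + 1×12.011 + 3×15.999 = 197.335 g/mol.
Mass of C per formula unit: 1 × 12.011 = 12.011 g.
Weight fraction C = 12.011 / 197.335 = 0.0609.

6.09 wt%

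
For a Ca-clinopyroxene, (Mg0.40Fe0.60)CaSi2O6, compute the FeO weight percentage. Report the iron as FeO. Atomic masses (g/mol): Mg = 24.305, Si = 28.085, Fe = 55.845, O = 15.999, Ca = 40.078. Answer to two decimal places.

18.31 wt%

Formula mass = 235.471 g/mol.
0.60 Fe → 0.6000 mol FeO per formula unit; M(FeO) = 71.844, so FeO mass = 43.106 g.
43.106/235.471 × 100 = 18.31 wt%.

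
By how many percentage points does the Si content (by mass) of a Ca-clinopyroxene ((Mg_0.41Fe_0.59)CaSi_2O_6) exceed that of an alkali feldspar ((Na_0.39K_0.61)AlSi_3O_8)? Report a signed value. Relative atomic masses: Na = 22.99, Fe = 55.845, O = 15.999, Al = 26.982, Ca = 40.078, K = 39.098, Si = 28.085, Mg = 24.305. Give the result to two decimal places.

First mineral: 56.170 g Si in 235.156 g formula = 23.89 wt% Si.
Second mineral: 84.255 g Si in 272.045 g formula = 30.97 wt% Si.
23.89% − 30.97% gives a difference of -7.08 percentage points.

-7.08 percentage points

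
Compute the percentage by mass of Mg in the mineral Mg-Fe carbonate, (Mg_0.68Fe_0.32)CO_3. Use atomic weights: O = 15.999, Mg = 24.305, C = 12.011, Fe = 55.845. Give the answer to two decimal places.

17.51 mass %

Molar mass of (Mg_0.68Fe_0.32)CO_3: 0.68×24.305 + 0.32×55.845 + 1×12.011 + 3×15.999 = 94.406 g/mol.
Mass of Mg per formula unit: 0.68 × 24.305 = 16.527 g.
Weight fraction Mg = 16.527 / 94.406 = 0.1751.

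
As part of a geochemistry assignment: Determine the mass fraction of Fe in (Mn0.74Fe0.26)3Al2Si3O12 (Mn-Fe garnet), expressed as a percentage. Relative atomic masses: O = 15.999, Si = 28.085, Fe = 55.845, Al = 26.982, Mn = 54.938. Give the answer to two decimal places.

Molar mass of (Mn0.74Fe0.26)3Al2Si3O12: 2.22×54.938 + 0.78×55.845 + 2×26.982 + 3×28.085 + 12×15.999 = 495.728 g/mol.
Mass of Fe per formula unit: 0.78 × 55.845 = 43.559 g.
Weight fraction Fe = 43.559 / 495.728 = 0.0879.

8.79 weight percent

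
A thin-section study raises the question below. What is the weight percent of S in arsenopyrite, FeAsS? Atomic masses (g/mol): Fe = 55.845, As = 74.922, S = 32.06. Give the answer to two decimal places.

Formula mass = 1*55.845 + 1*74.922 + 1*32.06 = 162.827 g/mol, of which 32.060 g is S.
So S makes up 32.060/162.827 = 0.1969 of the mass, i.e. 19.69%.

19.69 wt%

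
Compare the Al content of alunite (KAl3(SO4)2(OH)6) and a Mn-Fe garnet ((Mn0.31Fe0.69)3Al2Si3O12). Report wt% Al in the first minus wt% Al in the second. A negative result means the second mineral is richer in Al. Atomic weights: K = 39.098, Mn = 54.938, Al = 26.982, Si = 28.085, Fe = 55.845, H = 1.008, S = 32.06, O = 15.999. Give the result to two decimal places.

First mineral: 80.946 g Al in 414.198 g formula = 19.54 wt% Al.
Second mineral: 53.964 g Al in 496.898 g formula = 10.86 wt% Al.
19.54% − 10.86% gives a difference of 8.68 percentage points.

8.68 percentage points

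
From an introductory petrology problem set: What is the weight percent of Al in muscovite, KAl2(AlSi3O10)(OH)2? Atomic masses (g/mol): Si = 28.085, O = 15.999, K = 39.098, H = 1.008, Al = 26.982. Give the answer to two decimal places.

20.32 weight percent

Formula mass = 1×39.098 + 3×26.982 + 3×28.085 + 12×15.999 + 2×1.008 = 398.303 g/mol, of which 80.946 g is Al.
So Al makes up 80.946/398.303 = 0.2032 of the mass, i.e. 20.32%.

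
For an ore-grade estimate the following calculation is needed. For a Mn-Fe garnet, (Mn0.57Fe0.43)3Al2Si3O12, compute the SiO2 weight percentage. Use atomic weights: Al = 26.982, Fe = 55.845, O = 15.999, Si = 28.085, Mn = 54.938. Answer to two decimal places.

36.33 wt%

Molar mass of (Mn0.57Fe0.43)3Al2Si3O12 = 1.71×54.938 + 1.29×55.845 + 2×26.982 + 3×28.085 + 12×15.999 = 496.191 g/mol.
Each formula unit contains 3 Si, equivalent to 3/1 = 3.0000 mol SiO2.
M(SiO2) = 1×28.085 + 2×15.999 = 60.083 g/mol.
Mass of SiO2 per formula unit = 3.0000 × 60.083 = 180.249 g.
SiO2 wt% = 180.249 / 496.191 × 100 = 36.33%.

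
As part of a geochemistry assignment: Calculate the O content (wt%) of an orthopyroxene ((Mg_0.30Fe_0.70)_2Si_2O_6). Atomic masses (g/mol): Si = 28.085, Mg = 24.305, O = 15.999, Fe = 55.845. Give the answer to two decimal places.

39.19 wt%

M((Mg_0.30Fe_0.70)_2Si_2O_6) = 244.930 g/mol.
O contributes 6 × 15.999 = 95.994 g per mole.
95.994/244.930 = 0.3919 → 39.19%.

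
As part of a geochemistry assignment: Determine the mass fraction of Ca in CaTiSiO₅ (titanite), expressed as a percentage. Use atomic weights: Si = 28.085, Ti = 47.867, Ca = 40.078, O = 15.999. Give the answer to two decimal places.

20.45 wt%

M(CaTiSiO₅) = 196.025 g/mol.
Ca contributes 1 × 40.078 = 40.078 g per mole.
40.078/196.025 = 0.2045 → 20.45%.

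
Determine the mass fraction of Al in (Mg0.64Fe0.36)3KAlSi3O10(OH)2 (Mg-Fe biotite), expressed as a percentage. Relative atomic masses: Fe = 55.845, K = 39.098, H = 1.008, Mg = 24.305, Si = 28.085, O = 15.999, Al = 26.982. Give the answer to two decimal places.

5.98 mass %

Formula mass = 1.92·24.305 + 1.08·55.845 + 1·39.098 + 1·26.982 + 3·28.085 + 12·15.999 + 2·1.008 = 451.317 g/mol, of which 26.982 g is Al.
So Al makes up 26.982/451.317 = 0.0598 of the mass, i.e. 5.98%.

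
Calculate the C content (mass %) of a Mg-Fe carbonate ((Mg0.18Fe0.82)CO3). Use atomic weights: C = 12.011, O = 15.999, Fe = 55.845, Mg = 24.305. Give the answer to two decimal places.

10.90 mass %

M((Mg0.18Fe0.82)CO3) = 110.176 g/mol.
C contributes 1 × 12.011 = 12.011 g per mole.
12.011/110.176 = 0.1090 → 10.90%.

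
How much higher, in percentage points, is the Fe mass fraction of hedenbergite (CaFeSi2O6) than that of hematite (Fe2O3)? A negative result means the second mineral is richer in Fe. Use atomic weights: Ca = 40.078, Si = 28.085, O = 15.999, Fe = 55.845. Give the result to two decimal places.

-47.43 percentage points

Fe in CaFeSi2O6: molar mass 248.087 g/mol; 1×55.845 = 55.845 g → 22.51 wt%.
Fe in Fe2O3: molar mass 159.687 g/mol; 2×55.845 = 111.690 g → 69.94 wt%.
Difference = 22.51 − 69.94 = -47.43 percentage points.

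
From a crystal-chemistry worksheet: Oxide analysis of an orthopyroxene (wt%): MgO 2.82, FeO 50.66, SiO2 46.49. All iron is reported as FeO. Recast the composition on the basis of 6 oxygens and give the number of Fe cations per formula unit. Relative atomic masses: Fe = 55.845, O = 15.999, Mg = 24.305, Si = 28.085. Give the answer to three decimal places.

2.82 wt% MgO ÷ 40.304 g/mol = 0.06997 mol, giving 0.06997 Mg and 0.06997 O.
50.66 wt% FeO ÷ 71.844 g/mol = 0.70514 mol, giving 0.70514 Fe and 0.70514 O.
46.49 wt% SiO2 ÷ 60.083 g/mol = 0.77376 mol, giving 0.77376 Si and 1.54752 O.
Oxygen sums to 2.32263; scaling by 6/2.32263 = 2.58328 puts the formula on 6 O.
Fe: 0.70514 × 2.58328 = 1.822 atoms per formula unit.

1.822 Fe apfu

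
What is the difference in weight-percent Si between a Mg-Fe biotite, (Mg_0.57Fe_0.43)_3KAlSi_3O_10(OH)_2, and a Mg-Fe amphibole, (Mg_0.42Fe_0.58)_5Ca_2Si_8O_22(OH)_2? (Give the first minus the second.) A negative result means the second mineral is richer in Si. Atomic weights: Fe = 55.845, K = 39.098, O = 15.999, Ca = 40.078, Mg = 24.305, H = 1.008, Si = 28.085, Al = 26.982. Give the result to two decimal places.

-6.46 percentage points

Si in (Mg_0.57Fe_0.43)_3KAlSi_3O_10(OH)_2: molar mass 457.941 g/mol; 3×28.085 = 84.255 g → 18.40 wt%.
Si in (Mg_0.42Fe_0.58)_5Ca_2Si_8O_22(OH)_2: molar mass 903.819 g/mol; 8×28.085 = 224.680 g → 24.86 wt%.
Difference = 18.40 − 24.86 = -6.46 percentage points.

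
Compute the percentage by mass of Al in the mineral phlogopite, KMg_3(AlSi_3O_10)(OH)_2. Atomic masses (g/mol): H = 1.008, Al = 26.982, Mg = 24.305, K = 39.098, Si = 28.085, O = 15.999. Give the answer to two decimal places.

Formula mass = 1*39.098 + 3*24.305 + 1*26.982 + 3*28.085 + 12*15.999 + 2*1.008 = 417.254 g/mol, of which 26.982 g is Al.
So Al makes up 26.982/417.254 = 0.0647 of the mass, i.e. 6.47%.

6.47 wt%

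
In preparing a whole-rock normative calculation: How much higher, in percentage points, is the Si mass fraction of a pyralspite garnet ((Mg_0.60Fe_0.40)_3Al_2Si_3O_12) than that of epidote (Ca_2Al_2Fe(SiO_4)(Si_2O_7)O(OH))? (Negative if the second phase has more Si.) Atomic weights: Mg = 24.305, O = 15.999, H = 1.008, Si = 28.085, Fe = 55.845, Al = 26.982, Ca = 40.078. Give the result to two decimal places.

1.67 percentage points

M((Mg_0.60Fe_0.40)_3Al_2Si_3O_12) = 440.970 g/mol, so wt% Si = 84.255/440.970 × 100 = 19.11%.
M(Ca_2Al_2Fe(SiO_4)(Si_2O_7)O(OH)) = 483.215 g/mol, so wt% Si = 84.255/483.215 × 100 = 17.44%.
19.11 − 17.44 = 1.67 pp.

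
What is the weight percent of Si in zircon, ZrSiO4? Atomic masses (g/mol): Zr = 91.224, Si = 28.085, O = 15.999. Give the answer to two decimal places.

15.32 wt%

Molar mass of ZrSiO4: 1×91.224 + 1×28.085 + 4×15.999 = 183.305 g/mol.
Mass of Si per formula unit: 1 × 28.085 = 28.085 g.
Weight fraction Si = 28.085 / 183.305 = 0.1532.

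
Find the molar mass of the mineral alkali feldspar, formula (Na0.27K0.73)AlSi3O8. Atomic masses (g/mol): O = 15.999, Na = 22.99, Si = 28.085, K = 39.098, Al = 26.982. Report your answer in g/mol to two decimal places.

273.98 g/mol

The formula mass is the sum 0.27×22.99 + 0.73×39.098 + 1×26.982 + 3×28.085 + 8×15.999.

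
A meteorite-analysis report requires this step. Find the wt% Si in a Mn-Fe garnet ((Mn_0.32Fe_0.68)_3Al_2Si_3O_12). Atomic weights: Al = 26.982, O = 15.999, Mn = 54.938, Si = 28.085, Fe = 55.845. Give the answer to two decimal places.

Formula mass = 0.96*54.938 + 2.04*55.845 + 2*26.982 + 3*28.085 + 12*15.999 = 496.871 g/mol, of which 84.255 g is Si.
So Si makes up 84.255/496.871 = 0.1696 of the mass, i.e. 16.96%.

16.96 mass %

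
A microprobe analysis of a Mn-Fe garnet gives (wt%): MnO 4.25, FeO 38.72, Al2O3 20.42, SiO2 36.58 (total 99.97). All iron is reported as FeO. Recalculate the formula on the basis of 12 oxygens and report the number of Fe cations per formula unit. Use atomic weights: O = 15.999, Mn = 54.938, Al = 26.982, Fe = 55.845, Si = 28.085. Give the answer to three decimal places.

MnO: 4.25/70.937 = 0.05991 mol → 0.05991 mol Mn, 0.05991 mol O.
FeO: 38.72/71.844 = 0.53895 mol → 0.53895 mol Fe, 0.53895 mol O.
Al2O3: 20.42/101.961 = 0.20027 mol → 0.40054 mol Al, 0.60081 mol O.
SiO2: 36.58/60.083 = 0.60882 mol → 0.60882 mol Si, 1.21764 mol O.
Total oxygen = 2.41731 mol. Normalization factor = 12/2.41731 = 4.96420.
Fe per 12 O = 0.53895 × 4.96420 = 2.675.

2.675 Fe apfu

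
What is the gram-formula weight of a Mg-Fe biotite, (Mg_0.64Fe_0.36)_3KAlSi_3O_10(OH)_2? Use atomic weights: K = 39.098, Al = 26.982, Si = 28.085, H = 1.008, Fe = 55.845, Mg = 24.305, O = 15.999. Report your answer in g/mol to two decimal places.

451.32 g/mol

M = 1.92·24.305 + 1.08·55.845 + 1·39.098 + 1·26.982 + 3·28.085 + 12·15.999 + 2·1.008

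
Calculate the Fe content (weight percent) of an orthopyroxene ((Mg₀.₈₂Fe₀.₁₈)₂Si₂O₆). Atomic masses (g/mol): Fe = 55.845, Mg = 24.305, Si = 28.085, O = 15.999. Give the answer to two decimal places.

9.48 weight percent

Formula mass = 1.64*24.305 + 0.36*55.845 + 2*28.085 + 6*15.999 = 212.128 g/mol, of which 20.104 g is Fe.
So Fe makes up 20.104/212.128 = 0.0948 of the mass, i.e. 9.48%.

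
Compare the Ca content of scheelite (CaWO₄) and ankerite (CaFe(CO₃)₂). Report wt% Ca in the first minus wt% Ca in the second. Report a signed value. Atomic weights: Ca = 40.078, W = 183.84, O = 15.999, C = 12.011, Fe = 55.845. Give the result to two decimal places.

-4.64 percentage points

M(CaWO₄) = 287.914 g/mol, so wt% Ca = 40.078/287.914 × 100 = 13.92%.
M(CaFe(CO₃)₂) = 215.939 g/mol, so wt% Ca = 40.078/215.939 × 100 = 18.56%.
13.92 − 18.56 = -4.64 pp.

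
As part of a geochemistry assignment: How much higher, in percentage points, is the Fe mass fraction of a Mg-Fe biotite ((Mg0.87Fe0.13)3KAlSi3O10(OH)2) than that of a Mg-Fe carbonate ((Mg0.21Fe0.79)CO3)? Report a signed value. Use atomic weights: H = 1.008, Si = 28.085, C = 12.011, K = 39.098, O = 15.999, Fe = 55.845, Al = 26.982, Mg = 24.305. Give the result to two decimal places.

First mineral: 21.780 g Fe in 429.555 g formula = 5.07 wt% Fe.
Second mineral: 44.118 g Fe in 109.230 g formula = 40.39 wt% Fe.
5.07% − 40.39% gives a difference of -35.32 percentage points.

-35.32 percentage points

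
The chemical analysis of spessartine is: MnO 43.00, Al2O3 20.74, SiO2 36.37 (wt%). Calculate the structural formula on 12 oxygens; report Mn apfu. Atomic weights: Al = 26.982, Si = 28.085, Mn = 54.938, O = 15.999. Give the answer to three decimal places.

43.00 wt% MnO ÷ 70.937 g/mol = 0.60617 mol, giving 0.60617 Mn and 0.60617 O.
20.74 wt% Al2O3 ÷ 101.961 g/mol = 0.20341 mol, giving 0.40682 Al and 0.61023 O.
36.37 wt% SiO2 ÷ 60.083 g/mol = 0.60533 mol, giving 0.60533 Si and 1.21066 O.
Oxygen sums to 2.42706; scaling by 12/2.42706 = 4.94425 puts the formula on 12 O.
Mn: 0.60617 × 4.94425 = 2.997 atoms per formula unit.

2.997 Mn apfu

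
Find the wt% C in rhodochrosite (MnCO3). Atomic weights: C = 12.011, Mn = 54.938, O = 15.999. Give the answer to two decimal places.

M(MnCO3) = 114.946 g/mol.
C contributes 1 × 12.011 = 12.011 g per mole.
12.011/114.946 = 0.1045 → 10.45%.

10.45 weight percent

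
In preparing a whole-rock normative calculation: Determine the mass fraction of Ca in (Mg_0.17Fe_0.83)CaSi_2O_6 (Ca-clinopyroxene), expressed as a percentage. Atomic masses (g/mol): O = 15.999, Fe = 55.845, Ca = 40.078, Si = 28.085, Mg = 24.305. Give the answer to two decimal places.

16.51 mass %

Molar mass of (Mg_0.17Fe_0.83)CaSi_2O_6: 0.17*24.305 + 0.83*55.845 + 1*40.078 + 2*28.085 + 6*15.999 = 242.725 g/mol.
Mass of Ca per formula unit: 1 × 40.078 = 40.078 g.
Weight fraction Ca = 40.078 / 242.725 = 0.1651.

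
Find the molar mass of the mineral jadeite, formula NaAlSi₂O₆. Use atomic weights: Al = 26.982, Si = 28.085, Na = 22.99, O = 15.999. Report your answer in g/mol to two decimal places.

M = 1*22.99 + 1*26.982 + 2*28.085 + 6*15.999

202.14 g/mol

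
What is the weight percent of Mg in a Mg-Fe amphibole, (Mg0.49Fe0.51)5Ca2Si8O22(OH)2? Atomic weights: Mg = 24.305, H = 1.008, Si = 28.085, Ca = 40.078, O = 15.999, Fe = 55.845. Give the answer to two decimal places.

6.67 wt%

Molar mass of (Mg0.49Fe0.51)5Ca2Si8O22(OH)2: 2.45·24.305 + 2.55·55.845 + 2·40.078 + 8·28.085 + 24·15.999 + 2·1.008 = 892.780 g/mol.
Mass of Mg per formula unit: 2.45 × 24.305 = 59.547 g.
Weight fraction Mg = 59.547 / 892.780 = 0.0667.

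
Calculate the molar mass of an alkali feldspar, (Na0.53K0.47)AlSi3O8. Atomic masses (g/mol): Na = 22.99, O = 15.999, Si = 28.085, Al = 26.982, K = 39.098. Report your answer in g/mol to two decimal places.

269.79 g/mol

The formula mass is the sum 0.53(22.99) + 0.47(39.098) + 1(26.982) + 3(28.085) + 8(15.999).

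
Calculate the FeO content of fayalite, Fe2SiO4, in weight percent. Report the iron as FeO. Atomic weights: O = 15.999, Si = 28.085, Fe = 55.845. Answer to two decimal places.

70.51 wt%

M(Fe2SiO4) = 203.771 g/mol; M(FeO) = 71.844 g/mol.
Moles FeO per formula unit = 2 Fe ÷ 1 = 2.0000.
FeO fraction = (2.0000 × 71.844) / 203.771 = 143.688/203.771 = 0.7051.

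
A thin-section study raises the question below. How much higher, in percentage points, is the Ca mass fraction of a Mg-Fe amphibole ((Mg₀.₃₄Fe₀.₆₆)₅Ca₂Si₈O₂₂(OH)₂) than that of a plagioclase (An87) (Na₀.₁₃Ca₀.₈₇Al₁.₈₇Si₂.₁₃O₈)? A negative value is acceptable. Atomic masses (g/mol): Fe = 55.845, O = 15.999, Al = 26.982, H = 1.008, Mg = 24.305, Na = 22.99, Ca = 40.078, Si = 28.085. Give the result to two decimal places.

Ca in (Mg₀.₃₄Fe₀.₆₆)₅Ca₂Si₈O₂₂(OH)₂: molar mass 916.435 g/mol; 2×40.078 = 80.156 g → 8.75 wt%.
Ca in Na₀.₁₃Ca₀.₈₇Al₁.₈₇Si₂.₁₃O₈: molar mass 276.126 g/mol; 0.87×40.078 = 34.868 g → 12.63 wt%.
Difference = 8.75 − 12.63 = -3.88 percentage points.

-3.88 percentage points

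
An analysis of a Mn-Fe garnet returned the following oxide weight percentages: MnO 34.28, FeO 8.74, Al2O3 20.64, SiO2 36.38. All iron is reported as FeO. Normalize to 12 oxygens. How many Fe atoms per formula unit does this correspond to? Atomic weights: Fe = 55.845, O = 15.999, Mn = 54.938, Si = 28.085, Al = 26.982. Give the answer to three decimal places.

0.602 Fe apfu

MnO (M=70.937): mol = 0.48325; Mn = 0.48325, O = 0.48325.
FeO (M=71.844): mol = 0.12165; Fe = 0.12165, O = 0.12165.
Al2O3 (M=101.961): mol = 0.20243; Al = 0.40486, O = 0.60729.
SiO2 (M=60.083): mol = 0.60550; Si = 0.60550, O = 1.21100.
ΣO = 2.42319; factor = 12/ΣO = 4.95215.
Fe apfu = 0.12165 × 4.95215 = 0.602.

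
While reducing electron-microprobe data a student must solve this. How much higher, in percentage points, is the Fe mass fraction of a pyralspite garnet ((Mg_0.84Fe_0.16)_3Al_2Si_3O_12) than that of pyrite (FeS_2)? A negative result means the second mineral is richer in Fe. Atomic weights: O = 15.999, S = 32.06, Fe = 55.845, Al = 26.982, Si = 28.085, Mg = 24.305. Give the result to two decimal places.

-40.14 percentage points

Fe in (Mg_0.84Fe_0.16)_3Al_2Si_3O_12: molar mass 418.261 g/mol; 0.48×55.845 = 26.806 g → 6.41 wt%.
Fe in FeS_2: molar mass 119.965 g/mol; 1×55.845 = 55.845 g → 46.55 wt%.
Difference = 6.41 − 46.55 = -40.14 percentage points.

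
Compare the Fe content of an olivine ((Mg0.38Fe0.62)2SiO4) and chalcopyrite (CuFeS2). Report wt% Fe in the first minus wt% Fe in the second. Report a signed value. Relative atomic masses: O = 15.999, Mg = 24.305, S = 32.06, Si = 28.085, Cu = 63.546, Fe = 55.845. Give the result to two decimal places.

First mineral: 69.248 g Fe in 179.801 g formula = 38.51 wt% Fe.
Second mineral: 55.845 g Fe in 183.511 g formula = 30.43 wt% Fe.
38.51% − 30.43% gives a difference of 8.08 percentage points.

8.08 percentage points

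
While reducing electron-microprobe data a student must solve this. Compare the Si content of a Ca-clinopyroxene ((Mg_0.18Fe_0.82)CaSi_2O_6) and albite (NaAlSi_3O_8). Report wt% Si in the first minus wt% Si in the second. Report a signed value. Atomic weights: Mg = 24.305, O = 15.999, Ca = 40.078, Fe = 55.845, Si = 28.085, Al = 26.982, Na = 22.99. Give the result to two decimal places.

-8.96 percentage points

Si in (Mg_0.18Fe_0.82)CaSi_2O_6: molar mass 242.410 g/mol; 2×28.085 = 56.170 g → 23.17 wt%.
Si in NaAlSi_3O_8: molar mass 262.219 g/mol; 3×28.085 = 84.255 g → 32.13 wt%.
Difference = 23.17 − 32.13 = -8.96 percentage points.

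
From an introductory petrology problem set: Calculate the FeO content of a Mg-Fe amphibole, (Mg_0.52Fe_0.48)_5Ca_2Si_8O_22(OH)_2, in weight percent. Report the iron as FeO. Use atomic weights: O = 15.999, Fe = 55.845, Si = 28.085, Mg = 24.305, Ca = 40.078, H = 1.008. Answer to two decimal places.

19.42 wt%

Molar mass of (Mg_0.52Fe_0.48)_5Ca_2Si_8O_22(OH)_2 = 2.60×24.305 + 2.40×55.845 + 2×40.078 + 8×28.085 + 24×15.999 + 2×1.008 = 888.049 g/mol.
Each formula unit contains 2.40 Fe, equivalent to 2.40/1 = 2.4000 mol FeO.
M(FeO) = 1×55.845 + 1×15.999 = 71.844 g/mol.
Mass of FeO per formula unit = 2.4000 × 71.844 = 172.426 g.
FeO wt% = 172.426 / 888.049 × 100 = 19.42%.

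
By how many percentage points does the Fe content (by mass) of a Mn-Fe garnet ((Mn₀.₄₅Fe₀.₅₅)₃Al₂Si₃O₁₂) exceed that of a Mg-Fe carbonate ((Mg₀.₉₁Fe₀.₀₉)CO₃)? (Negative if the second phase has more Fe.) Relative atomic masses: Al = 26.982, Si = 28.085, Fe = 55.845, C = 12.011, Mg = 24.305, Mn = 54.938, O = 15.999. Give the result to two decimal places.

Fe in (Mn₀.₄₅Fe₀.₅₅)₃Al₂Si₃O₁₂: molar mass 496.518 g/mol; 1.65×55.845 = 92.144 g → 18.56 wt%.
Fe in (Mg₀.₉₁Fe₀.₀₉)CO₃: molar mass 87.152 g/mol; 0.09×55.845 = 5.026 g → 5.77 wt%.
Difference = 18.56 − 5.77 = 12.79 percentage points.

12.79 percentage points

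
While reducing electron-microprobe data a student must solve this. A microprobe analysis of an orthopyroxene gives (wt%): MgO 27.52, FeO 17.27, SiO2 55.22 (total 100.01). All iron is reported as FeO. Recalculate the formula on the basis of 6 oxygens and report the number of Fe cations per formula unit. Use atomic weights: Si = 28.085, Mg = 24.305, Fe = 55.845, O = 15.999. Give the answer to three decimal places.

MgO: 27.52/40.304 = 0.68281 mol → 0.68281 mol Mg, 0.68281 mol O.
FeO: 17.27/71.844 = 0.24038 mol → 0.24038 mol Fe, 0.24038 mol O.
SiO2: 55.22/60.083 = 0.91906 mol → 0.91906 mol Si, 1.83812 mol O.
Total oxygen = 2.76131 mol. Normalization factor = 6/2.76131 = 2.17288.
Fe per 6 O = 0.24038 × 2.17288 = 0.522.

0.522 Fe apfu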